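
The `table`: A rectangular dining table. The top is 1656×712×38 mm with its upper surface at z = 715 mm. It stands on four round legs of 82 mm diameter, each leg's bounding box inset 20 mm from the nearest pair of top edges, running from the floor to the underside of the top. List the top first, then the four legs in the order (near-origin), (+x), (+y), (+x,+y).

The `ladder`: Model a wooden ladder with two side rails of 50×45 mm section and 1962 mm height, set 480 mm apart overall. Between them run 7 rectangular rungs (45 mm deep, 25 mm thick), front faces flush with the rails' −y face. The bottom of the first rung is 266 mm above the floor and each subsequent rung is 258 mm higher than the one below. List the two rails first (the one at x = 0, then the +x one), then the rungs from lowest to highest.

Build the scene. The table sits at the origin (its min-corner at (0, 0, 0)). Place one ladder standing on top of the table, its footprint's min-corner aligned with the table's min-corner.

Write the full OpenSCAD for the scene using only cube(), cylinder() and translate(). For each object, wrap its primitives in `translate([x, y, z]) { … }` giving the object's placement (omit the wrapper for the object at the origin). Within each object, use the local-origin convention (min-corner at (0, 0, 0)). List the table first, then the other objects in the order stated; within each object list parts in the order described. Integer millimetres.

translate([0, 0, 677]) cube([1656, 712, 38]);
translate([61, 61, 0]) cylinder(h = 677, r = 41);
translate([1595, 61, 0]) cylinder(h = 677, r = 41);
translate([61, 651, 0]) cylinder(h = 677, r = 41);
translate([1595, 651, 0]) cylinder(h = 677, r = 41);
translate([0, 0, 715]) {
  cube([50, 45, 1962]);
  translate([430, 0, 0]) cube([50, 45, 1962]);
  translate([50, 0, 266]) cube([380, 45, 25]);
  translate([50, 0, 524]) cube([380, 45, 25]);
  translate([50, 0, 782]) cube([380, 45, 25]);
  translate([50, 0, 1040]) cube([380, 45, 25]);
  translate([50, 0, 1298]) cube([380, 45, 25]);
  translate([50, 0, 1556]) cube([380, 45, 25]);
  translate([50, 0, 1814]) cube([380, 45, 25]);
}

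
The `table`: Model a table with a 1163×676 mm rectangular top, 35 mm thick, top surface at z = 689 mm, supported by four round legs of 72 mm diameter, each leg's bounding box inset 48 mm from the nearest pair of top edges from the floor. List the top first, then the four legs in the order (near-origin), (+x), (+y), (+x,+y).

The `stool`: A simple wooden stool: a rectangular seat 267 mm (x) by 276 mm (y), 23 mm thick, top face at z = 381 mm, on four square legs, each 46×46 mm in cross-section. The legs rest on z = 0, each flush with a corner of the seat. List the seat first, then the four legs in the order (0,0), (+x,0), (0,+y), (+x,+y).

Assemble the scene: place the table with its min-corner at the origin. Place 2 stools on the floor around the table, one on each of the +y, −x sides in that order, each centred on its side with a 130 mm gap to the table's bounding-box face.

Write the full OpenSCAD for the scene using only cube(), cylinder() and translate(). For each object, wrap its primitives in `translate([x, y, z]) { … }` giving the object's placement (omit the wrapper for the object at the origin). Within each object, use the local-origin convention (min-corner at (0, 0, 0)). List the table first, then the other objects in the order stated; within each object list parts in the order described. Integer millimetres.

translate([0, 0, 654]) cube([1163, 676, 35]);
translate([84, 84, 0]) cylinder(h = 654, r = 36);
translate([1079, 84, 0]) cylinder(h = 654, r = 36);
translate([84, 592, 0]) cylinder(h = 654, r = 36);
translate([1079, 592, 0]) cylinder(h = 654, r = 36);
translate([448, 806, 0]) {
  translate([0, 0, 358]) cube([267, 276, 23]);
  cube([46, 46, 358]);
  translate([221, 0, 0]) cube([46, 46, 358]);
  translate([0, 230, 0]) cube([46, 46, 358]);
  translate([221, 230, 0]) cube([46, 46, 358]);
}
translate([-397, 200, 0]) {
  translate([0, 0, 358]) cube([267, 276, 23]);
  cube([46, 46, 358]);
  translate([221, 0, 0]) cube([46, 46, 358]);
  translate([0, 230, 0]) cube([46, 46, 358]);
  translate([221, 230, 0]) cube([46, 46, 358]);
}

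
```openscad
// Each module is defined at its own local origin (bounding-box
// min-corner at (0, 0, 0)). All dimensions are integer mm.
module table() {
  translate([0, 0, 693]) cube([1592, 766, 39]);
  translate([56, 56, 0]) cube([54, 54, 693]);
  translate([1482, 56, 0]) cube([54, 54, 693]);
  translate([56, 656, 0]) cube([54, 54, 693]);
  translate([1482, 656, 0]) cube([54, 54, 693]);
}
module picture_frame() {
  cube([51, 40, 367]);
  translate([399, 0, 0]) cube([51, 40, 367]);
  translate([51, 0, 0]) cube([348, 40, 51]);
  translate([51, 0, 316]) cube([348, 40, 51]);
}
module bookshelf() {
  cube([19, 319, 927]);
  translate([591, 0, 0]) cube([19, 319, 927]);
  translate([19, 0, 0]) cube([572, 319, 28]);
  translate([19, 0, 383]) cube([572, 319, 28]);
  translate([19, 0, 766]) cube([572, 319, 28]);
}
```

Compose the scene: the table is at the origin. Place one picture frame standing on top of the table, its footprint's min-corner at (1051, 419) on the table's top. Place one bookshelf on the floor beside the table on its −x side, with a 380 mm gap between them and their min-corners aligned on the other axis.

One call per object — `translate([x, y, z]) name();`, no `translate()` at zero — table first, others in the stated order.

table();
translate([1051, 419, 732]) picture_frame();
translate([-990, 0, 0]) bookshelf();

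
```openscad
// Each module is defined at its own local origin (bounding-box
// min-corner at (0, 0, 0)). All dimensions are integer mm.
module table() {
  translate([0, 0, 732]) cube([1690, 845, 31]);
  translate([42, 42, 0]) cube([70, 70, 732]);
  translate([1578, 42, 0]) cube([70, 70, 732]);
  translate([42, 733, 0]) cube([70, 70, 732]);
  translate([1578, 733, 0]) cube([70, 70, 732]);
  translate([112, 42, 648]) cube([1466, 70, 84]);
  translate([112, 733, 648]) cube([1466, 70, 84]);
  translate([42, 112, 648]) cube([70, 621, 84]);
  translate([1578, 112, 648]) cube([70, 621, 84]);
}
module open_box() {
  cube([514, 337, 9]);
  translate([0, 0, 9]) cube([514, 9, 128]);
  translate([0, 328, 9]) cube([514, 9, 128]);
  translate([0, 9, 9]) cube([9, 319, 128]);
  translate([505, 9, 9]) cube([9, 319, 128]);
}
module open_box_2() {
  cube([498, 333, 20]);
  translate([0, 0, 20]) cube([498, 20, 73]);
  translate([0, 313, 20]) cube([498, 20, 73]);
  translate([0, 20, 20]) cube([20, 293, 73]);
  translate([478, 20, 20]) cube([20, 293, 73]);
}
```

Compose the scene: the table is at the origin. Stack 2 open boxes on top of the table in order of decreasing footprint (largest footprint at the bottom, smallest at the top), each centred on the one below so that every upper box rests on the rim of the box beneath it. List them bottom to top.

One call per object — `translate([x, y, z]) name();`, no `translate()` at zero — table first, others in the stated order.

table();
translate([588, 254, 763]) open_box();
translate([596, 256, 900]) open_box_2();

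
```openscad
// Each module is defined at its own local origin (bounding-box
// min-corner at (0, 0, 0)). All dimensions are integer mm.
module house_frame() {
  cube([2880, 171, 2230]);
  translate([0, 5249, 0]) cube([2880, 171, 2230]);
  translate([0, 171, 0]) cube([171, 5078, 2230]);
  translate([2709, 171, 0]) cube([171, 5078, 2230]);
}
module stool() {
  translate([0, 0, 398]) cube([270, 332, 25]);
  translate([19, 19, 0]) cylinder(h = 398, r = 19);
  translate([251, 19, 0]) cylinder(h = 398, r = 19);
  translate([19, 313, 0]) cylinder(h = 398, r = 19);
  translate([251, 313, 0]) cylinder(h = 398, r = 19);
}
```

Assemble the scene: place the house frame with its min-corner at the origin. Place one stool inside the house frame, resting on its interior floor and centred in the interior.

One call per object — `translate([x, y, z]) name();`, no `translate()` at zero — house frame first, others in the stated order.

house_frame();
translate([1305, 2544, 0]) stool();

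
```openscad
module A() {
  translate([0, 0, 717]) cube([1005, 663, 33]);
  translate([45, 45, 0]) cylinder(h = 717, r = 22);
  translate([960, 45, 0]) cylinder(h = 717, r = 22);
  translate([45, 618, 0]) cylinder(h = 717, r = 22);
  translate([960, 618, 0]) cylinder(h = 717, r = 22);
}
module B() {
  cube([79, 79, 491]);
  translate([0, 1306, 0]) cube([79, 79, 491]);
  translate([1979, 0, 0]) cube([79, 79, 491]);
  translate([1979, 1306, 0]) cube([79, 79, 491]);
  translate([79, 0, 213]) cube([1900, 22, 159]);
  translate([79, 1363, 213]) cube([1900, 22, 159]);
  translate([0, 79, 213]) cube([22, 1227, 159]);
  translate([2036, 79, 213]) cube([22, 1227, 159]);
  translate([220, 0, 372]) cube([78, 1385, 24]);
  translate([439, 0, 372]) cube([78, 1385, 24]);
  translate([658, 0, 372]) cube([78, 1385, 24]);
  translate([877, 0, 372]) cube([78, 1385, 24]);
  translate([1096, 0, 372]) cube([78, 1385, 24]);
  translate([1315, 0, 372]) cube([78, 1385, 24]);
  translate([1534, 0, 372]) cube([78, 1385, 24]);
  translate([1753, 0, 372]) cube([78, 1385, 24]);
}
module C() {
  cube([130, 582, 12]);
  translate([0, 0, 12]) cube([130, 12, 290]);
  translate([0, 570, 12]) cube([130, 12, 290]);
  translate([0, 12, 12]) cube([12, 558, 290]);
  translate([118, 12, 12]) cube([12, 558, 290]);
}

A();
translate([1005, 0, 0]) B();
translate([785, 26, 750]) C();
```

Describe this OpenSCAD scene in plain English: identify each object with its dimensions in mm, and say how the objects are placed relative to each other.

A is a table: top 1005 mm (x) × 663 mm (y), 33 mm thick, upper face at z = 750 mm, on four round legs of 44 mm diameter, each leg's bounding box inset 23 mm from the nearest pair of top edges, running from z = 0 to the bottom of the top.

B is a bed frame 2058 mm long (x) by 1385 mm wide (y). Four 79×79 mm corner posts, 491 mm tall, at the corners of the footprint. Four rails of 22 mm thickness and 159 mm height run between adjacent posts with their undersides at z = 213 mm, their outer faces flush with the outside of the frame (the two x-running rails run between the posts' inner faces; the two y-running rails run between the posts' inner faces). 8 slats, each 78 mm wide (x) and 24 mm thick, lie across the top of the two x-running rails, running the full 1385 mm width of the frame in y; the slats are evenly spaced along x between the inner faces of the end posts with equal gaps (rounded down to the nearest mm) at the −x end and between each pair — any rounding remainder accumulates at the +x end.

C is an open storage box with external size 130×582×302 mm and wall thickness 12 mm (the base is also 12 mm thick). The base covers the whole footprint; the four walls stand on the base, with the y-facing walls full-width and the x-facing walls fitting between their inner faces.

The bed frame is against the table's +x side, with their −y faces flush. The open box is on top of the table.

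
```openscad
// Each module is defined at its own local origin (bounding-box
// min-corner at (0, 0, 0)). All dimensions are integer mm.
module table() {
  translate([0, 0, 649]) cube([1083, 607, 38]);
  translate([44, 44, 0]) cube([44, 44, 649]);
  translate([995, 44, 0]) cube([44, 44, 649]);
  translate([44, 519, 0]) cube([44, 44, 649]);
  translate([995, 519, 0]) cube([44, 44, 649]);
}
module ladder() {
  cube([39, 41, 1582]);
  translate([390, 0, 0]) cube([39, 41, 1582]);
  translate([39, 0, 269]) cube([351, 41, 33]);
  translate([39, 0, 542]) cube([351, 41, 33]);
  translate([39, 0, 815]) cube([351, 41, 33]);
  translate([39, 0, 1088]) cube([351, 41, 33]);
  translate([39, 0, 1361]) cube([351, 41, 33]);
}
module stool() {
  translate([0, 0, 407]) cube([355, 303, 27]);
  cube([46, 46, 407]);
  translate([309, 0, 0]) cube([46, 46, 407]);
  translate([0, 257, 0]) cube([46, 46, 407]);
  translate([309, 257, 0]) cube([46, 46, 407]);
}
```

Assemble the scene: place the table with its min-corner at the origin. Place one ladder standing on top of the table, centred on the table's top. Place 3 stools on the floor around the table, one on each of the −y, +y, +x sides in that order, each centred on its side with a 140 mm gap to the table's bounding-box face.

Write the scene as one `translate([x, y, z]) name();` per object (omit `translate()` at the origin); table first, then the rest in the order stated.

table();
translate([327, 283, 687]) ladder();
translate([364, -443, 0]) stool();
translate([364, 747, 0]) stool();
translate([1223, 152, 0]) stool();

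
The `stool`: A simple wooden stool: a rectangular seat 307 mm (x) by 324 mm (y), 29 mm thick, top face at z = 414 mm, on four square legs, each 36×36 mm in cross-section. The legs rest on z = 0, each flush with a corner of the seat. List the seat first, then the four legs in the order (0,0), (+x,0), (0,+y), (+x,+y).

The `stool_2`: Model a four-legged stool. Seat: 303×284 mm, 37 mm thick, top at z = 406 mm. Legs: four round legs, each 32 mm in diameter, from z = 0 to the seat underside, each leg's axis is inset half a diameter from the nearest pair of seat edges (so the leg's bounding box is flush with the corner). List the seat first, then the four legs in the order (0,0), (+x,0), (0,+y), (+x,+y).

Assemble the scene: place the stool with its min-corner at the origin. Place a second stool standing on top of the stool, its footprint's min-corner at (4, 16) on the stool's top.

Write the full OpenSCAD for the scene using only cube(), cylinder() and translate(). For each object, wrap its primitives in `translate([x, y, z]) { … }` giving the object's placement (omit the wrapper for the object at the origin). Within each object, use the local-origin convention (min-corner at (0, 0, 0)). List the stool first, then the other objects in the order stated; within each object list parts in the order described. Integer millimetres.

translate([0, 0, 385]) cube([307, 324, 29]);
cube([36, 36, 385]);
translate([271, 0, 0]) cube([36, 36, 385]);
translate([0, 288, 0]) cube([36, 36, 385]);
translate([271, 288, 0]) cube([36, 36, 385]);
translate([4, 16, 414]) {
  translate([0, 0, 369]) cube([303, 284, 37]);
  translate([16, 16, 0]) cylinder(h = 369, r = 16);
  translate([287, 16, 0]) cylinder(h = 369, r = 16);
  translate([16, 268, 0]) cylinder(h = 369, r = 16);
  translate([287, 268, 0]) cylinder(h = 369, r = 16);
}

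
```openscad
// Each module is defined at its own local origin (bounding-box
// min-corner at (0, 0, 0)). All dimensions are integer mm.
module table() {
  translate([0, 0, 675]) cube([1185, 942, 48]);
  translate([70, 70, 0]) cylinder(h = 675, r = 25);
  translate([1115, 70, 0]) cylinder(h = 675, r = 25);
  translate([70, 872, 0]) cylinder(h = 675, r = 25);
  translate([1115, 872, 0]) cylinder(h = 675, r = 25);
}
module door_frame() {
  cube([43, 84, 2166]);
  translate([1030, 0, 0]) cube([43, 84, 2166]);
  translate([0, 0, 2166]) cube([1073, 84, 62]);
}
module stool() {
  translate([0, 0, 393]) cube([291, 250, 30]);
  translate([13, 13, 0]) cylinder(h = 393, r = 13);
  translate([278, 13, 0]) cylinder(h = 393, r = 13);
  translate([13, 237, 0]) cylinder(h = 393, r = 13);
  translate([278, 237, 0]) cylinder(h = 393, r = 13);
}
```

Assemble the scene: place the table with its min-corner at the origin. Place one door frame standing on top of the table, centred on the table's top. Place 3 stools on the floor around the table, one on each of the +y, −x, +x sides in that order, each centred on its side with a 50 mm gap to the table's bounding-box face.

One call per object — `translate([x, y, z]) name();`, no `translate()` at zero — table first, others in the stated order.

table();
translate([56, 429, 723]) door_frame();
translate([447, 992, 0]) stool();
translate([-341, 346, 0]) stool();
translate([1235, 346, 0]) stool();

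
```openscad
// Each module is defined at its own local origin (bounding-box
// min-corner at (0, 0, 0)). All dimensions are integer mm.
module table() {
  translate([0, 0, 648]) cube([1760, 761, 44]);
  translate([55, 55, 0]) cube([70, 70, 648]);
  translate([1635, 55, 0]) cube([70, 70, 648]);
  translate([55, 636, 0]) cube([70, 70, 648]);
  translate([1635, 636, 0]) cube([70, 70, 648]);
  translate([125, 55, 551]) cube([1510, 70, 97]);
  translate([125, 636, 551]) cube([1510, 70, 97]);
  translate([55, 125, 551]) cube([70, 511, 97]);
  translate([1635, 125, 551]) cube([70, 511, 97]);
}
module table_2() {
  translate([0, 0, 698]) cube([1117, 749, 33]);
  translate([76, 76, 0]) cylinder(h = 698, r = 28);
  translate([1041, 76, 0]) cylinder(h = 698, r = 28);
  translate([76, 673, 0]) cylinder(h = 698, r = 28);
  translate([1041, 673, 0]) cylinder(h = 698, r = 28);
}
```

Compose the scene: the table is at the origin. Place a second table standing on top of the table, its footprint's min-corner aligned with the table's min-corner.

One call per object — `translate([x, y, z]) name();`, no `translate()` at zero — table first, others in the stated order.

table();
translate([0, 0, 692]) table_2();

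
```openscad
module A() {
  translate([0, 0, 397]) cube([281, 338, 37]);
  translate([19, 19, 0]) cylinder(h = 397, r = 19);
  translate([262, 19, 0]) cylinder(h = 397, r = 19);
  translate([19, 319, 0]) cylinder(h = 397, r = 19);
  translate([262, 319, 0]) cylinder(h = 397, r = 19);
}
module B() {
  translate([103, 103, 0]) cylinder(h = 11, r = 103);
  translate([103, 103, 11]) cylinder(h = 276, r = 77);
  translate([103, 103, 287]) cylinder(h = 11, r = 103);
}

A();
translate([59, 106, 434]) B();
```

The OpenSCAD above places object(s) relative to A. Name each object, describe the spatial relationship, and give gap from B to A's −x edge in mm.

A is a stool. B is a spool. The spool is on top of the stool. The gap from the spool to the stool's −x edge is 59 mm.

The spool's min-x is at 59; the stool's min-x is 0; gap = 59 mm.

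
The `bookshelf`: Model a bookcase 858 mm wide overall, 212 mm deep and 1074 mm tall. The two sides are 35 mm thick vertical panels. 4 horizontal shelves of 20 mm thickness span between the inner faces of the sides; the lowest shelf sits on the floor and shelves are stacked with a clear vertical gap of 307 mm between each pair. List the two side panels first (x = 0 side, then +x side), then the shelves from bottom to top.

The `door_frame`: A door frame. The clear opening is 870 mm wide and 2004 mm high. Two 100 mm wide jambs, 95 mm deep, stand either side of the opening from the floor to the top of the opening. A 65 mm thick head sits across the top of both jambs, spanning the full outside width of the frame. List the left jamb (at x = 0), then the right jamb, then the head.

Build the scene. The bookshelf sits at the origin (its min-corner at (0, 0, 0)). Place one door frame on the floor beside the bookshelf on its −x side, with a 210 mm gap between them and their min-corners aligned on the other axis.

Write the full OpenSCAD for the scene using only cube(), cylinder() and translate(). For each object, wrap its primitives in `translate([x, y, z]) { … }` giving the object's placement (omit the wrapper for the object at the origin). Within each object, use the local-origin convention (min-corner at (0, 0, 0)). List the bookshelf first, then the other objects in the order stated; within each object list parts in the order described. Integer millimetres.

cube([35, 212, 1074]);
translate([823, 0, 0]) cube([35, 212, 1074]);
translate([35, 0, 0]) cube([788, 212, 20]);
translate([35, 0, 327]) cube([788, 212, 20]);
translate([35, 0, 654]) cube([788, 212, 20]);
translate([35, 0, 981]) cube([788, 212, 20]);
translate([-1280, 0, 0]) {
  cube([100, 95, 2004]);
  translate([970, 0, 0]) cube([100, 95, 2004]);
  translate([0, 0, 2004]) cube([1070, 95, 65]);
}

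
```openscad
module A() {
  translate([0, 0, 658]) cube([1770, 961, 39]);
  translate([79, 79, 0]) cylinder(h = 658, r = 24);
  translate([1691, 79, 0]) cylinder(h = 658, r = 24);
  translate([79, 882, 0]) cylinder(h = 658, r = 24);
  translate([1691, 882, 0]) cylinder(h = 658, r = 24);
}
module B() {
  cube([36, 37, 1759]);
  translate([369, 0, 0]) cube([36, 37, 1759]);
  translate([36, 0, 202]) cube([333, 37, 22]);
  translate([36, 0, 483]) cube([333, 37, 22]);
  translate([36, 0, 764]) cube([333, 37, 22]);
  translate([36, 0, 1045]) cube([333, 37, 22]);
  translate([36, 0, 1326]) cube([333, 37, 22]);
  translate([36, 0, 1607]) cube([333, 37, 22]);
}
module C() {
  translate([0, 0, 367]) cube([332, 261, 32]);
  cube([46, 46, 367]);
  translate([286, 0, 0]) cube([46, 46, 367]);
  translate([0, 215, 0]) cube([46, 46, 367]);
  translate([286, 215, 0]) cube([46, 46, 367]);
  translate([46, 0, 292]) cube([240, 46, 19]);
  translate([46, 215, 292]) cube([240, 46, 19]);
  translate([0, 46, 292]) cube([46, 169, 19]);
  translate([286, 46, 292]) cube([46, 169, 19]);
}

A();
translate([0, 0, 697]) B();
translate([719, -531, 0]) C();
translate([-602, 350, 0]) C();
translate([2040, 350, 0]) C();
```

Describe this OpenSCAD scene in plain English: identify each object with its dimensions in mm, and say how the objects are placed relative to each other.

A is a table with a 1770×961 mm rectangular top, 39 mm thick, top surface at z = 697 mm, supported by four round legs of 48 mm diameter, each leg's bounding box inset 55 mm from the nearest pair of top edges, running from the floor.

B is a wooden ladder with two side rails of 36×37 mm section and 1759 mm height, set 405 mm apart overall. Between them run 6 rectangular rungs (37 mm deep, 22 mm thick), front faces flush with the rails' −y face. The bottom of the first rung is 202 mm above the floor and each subsequent rung is 281 mm higher than the one below.

C is a four-legged stool. The seat is a 332×261×32 mm slab whose top surface is at z = 399 mm; four square legs, each 46×46 mm in cross-section, run from the floor (z = 0) to the underside of the seat, each flush with a corner of the seat. Four stretchers, 46 mm wide and 19 mm tall, connect adjacent legs with their undersides at z = 292 mm, each running between the inner faces of the legs it joins and aligned with the legs' outer faces on the other axis.

The ladder is on top of the table. Three stools sit around the table at the −y, −x, +x sides.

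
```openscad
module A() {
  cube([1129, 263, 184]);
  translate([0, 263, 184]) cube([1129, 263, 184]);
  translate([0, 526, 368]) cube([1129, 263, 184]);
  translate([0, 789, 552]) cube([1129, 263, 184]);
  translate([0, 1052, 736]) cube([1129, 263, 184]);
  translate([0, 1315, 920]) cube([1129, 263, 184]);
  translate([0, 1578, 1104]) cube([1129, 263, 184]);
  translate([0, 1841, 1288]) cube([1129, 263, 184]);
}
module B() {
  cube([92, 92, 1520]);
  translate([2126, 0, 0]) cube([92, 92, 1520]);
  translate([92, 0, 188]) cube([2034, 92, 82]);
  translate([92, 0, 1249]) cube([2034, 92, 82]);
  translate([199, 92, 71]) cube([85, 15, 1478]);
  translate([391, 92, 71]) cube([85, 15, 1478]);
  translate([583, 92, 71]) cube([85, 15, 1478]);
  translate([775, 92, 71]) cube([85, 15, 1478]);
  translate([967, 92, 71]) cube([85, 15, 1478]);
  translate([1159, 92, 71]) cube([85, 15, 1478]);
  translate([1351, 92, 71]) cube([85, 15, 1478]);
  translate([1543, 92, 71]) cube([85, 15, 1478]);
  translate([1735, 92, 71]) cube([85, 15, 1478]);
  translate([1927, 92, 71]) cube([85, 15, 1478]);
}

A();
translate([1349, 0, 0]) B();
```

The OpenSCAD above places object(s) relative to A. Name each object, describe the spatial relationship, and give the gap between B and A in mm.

The fence section's nearest face is 220 mm from the staircase's +x face.

A is a staircase. B is a fence section. The fence section is on the floor beside the staircase on its +x side. The gap between the fence section and the staircase is 220 mm.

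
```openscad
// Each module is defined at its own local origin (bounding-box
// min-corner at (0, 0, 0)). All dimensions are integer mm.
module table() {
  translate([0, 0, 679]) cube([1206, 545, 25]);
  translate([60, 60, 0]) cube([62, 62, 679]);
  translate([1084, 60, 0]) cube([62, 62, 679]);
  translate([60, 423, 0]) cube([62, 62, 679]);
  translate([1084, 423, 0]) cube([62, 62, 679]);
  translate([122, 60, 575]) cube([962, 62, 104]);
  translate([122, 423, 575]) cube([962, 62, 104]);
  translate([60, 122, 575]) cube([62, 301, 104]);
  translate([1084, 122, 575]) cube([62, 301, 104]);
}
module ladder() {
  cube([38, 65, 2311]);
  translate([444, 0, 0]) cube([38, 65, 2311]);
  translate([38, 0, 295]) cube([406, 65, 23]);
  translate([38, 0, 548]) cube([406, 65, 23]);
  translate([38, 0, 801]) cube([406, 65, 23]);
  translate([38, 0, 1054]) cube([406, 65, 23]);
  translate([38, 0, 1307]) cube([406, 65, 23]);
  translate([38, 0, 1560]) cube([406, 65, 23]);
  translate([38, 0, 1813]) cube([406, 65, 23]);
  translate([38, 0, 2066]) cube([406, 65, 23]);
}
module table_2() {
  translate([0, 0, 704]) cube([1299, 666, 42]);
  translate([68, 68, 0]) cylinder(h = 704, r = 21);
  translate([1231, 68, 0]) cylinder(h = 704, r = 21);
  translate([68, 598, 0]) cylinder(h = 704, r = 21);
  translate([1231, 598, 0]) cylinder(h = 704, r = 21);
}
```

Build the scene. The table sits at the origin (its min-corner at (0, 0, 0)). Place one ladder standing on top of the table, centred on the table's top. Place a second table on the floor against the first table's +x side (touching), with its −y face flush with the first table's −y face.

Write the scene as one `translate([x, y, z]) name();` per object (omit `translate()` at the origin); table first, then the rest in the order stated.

table();
translate([362, 240, 704]) ladder();
translate([1206, 0, 0]) table_2();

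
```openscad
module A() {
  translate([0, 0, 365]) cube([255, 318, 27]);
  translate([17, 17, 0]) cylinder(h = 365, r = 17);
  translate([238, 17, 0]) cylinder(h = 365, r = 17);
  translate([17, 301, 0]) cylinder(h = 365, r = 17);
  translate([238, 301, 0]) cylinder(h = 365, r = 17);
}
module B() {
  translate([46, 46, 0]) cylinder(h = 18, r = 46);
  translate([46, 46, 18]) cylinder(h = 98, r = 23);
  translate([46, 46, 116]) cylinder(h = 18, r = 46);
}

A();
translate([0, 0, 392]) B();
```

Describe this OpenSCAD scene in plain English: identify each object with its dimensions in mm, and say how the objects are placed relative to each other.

A is a simple wooden stool: a rectangular seat 255 mm (x) by 318 mm (y), 27 mm thick, top face at z = 392 mm, on four round legs, each 34 mm in diameter. The legs rest on z = 0, each leg's axis is inset half a diameter from the nearest pair of seat edges (so the leg's bounding box is flush with the corner).

B is a spool: two coaxial disc flanges of radius 46 mm and thickness 18 mm, joined by a core cylinder of radius 23 mm and height 98 mm. The lower flange rests on z = 0 and the three cylinders share a vertical axis.

The spool is on top of the stool.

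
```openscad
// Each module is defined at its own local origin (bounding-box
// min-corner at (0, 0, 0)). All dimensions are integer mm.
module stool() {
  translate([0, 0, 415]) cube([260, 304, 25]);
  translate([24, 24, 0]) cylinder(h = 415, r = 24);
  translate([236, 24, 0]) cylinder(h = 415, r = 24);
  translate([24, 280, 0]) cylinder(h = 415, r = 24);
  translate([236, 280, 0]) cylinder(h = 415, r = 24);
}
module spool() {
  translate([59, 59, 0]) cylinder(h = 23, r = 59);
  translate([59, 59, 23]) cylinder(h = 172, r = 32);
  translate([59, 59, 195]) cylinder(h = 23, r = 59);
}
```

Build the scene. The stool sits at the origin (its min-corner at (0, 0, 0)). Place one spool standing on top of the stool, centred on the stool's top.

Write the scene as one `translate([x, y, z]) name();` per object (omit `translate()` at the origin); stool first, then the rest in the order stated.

stool();
translate([71, 93, 440]) spool();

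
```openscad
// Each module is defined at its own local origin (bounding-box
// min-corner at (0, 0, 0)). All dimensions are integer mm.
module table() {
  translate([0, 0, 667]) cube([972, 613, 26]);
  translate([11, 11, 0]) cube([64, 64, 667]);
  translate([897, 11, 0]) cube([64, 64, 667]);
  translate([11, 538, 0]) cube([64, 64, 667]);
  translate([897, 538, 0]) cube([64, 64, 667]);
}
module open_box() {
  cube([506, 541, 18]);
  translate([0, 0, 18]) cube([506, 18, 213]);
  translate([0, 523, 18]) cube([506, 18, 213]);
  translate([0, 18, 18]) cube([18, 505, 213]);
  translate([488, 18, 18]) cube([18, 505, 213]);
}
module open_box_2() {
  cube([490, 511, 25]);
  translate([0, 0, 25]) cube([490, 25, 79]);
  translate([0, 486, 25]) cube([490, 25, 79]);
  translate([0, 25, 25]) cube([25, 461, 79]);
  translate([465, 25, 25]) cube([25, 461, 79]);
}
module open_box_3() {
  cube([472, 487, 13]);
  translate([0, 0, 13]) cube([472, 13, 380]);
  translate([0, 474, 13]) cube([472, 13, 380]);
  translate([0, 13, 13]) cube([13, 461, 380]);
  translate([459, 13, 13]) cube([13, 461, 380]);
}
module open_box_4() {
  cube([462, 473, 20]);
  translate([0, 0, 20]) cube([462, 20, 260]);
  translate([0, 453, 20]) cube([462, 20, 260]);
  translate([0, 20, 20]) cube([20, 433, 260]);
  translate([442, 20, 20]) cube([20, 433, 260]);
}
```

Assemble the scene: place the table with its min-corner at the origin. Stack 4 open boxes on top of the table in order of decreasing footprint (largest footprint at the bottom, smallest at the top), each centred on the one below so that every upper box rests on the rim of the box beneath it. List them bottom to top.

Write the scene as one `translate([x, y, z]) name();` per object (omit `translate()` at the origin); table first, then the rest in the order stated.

table();
translate([233, 36, 693]) open_box();
translate([241, 51, 924]) open_box_2();
translate([250, 63, 1028]) open_box_3();
translate([255, 70, 1421]) open_box_4();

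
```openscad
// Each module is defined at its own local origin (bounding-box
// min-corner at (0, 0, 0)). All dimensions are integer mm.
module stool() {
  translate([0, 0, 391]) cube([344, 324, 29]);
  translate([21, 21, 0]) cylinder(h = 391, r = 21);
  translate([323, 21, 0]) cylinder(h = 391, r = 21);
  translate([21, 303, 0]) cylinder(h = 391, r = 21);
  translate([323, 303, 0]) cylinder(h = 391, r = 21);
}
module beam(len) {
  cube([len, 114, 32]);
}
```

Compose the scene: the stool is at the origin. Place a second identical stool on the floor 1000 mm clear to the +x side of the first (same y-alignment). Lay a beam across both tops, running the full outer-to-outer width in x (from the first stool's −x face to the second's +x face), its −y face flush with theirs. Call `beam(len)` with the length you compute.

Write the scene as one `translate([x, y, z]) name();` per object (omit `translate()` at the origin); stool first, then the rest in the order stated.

stool();
translate([1344, 0, 0]) stool();
translate([0, 0, 420]) beam(1688);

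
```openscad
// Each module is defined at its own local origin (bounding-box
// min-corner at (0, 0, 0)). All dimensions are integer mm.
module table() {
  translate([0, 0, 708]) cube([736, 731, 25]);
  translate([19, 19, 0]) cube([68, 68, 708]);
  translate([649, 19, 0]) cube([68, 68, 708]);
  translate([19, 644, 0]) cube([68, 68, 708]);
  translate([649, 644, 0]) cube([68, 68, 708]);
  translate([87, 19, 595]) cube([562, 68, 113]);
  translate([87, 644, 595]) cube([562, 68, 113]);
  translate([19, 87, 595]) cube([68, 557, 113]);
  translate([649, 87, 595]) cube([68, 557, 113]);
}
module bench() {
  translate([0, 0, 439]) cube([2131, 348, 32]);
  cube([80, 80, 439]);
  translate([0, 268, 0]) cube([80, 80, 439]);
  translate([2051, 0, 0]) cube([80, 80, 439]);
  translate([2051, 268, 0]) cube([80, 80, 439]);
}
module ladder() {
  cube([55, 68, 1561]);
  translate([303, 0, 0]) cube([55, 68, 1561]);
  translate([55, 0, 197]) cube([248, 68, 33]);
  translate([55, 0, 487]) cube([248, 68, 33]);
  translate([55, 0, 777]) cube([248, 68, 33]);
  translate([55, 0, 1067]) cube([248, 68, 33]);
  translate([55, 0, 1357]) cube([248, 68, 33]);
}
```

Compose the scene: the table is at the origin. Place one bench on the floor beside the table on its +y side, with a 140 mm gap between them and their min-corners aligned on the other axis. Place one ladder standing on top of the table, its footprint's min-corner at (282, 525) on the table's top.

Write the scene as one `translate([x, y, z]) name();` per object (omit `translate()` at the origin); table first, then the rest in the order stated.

table();
translate([0, 871, 0]) bench();
translate([282, 525, 733]) ladder();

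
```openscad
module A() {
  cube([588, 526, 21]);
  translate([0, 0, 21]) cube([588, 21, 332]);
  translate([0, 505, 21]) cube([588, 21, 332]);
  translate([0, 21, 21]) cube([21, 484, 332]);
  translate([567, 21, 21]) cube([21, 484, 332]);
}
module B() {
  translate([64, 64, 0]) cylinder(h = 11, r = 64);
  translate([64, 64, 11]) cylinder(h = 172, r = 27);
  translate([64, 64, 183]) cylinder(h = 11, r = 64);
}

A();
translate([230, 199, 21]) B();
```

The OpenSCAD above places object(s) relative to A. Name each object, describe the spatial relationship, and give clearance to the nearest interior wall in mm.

A is an open box. B is a spool. The spool sits inside the open box, centred. The clearance to the nearest interior wall is 178 mm.

Clearances: x = 209, y = 178; minimum 178 mm.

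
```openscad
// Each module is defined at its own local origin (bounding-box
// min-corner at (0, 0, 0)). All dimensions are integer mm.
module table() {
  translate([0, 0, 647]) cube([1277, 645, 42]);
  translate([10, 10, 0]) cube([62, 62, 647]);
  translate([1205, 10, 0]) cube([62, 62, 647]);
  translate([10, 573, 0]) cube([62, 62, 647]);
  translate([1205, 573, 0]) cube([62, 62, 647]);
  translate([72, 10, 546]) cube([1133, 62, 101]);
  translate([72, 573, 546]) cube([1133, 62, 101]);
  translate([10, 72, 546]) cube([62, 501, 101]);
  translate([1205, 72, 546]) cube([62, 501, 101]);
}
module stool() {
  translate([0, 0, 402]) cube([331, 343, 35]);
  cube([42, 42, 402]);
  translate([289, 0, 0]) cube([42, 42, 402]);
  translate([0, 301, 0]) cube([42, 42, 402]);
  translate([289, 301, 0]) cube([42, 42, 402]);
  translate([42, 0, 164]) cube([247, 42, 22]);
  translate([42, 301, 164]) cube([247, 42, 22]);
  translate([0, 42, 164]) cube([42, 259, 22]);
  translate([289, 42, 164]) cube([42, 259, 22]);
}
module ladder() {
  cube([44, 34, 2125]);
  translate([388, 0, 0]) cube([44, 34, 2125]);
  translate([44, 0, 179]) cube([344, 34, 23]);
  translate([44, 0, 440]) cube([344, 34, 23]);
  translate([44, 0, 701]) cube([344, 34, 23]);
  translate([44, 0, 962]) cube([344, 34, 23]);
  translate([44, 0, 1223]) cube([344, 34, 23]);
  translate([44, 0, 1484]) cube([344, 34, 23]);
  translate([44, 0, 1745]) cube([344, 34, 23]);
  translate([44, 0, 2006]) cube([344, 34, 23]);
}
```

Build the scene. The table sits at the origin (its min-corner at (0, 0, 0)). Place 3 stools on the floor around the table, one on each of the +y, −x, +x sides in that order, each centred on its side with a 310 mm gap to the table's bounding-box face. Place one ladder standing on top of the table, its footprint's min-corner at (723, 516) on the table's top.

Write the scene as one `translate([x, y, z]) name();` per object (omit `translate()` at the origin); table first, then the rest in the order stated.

table();
translate([473, 955, 0]) stool();
translate([-641, 151, 0]) stool();
translate([1587, 151, 0]) stool();
translate([723, 516, 689]) ladder();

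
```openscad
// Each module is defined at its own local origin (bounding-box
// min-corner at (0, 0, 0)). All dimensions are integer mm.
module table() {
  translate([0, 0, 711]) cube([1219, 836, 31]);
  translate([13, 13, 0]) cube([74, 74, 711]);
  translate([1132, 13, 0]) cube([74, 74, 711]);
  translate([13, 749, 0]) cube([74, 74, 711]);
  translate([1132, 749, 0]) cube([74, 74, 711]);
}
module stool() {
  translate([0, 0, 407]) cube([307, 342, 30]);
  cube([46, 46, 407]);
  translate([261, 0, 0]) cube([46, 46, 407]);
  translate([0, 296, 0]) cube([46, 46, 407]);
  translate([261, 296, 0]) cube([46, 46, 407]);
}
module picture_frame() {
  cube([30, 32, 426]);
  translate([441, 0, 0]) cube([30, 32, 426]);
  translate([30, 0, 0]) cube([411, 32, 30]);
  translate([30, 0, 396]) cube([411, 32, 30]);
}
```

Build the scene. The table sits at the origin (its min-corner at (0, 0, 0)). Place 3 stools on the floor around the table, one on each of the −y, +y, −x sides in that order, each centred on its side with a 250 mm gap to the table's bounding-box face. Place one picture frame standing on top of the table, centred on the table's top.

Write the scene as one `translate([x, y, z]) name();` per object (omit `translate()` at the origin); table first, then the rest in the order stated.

table();
translate([456, -592, 0]) stool();
translate([456, 1086, 0]) stool();
translate([-557, 247, 0]) stool();
translate([374, 402, 742]) picture_frame();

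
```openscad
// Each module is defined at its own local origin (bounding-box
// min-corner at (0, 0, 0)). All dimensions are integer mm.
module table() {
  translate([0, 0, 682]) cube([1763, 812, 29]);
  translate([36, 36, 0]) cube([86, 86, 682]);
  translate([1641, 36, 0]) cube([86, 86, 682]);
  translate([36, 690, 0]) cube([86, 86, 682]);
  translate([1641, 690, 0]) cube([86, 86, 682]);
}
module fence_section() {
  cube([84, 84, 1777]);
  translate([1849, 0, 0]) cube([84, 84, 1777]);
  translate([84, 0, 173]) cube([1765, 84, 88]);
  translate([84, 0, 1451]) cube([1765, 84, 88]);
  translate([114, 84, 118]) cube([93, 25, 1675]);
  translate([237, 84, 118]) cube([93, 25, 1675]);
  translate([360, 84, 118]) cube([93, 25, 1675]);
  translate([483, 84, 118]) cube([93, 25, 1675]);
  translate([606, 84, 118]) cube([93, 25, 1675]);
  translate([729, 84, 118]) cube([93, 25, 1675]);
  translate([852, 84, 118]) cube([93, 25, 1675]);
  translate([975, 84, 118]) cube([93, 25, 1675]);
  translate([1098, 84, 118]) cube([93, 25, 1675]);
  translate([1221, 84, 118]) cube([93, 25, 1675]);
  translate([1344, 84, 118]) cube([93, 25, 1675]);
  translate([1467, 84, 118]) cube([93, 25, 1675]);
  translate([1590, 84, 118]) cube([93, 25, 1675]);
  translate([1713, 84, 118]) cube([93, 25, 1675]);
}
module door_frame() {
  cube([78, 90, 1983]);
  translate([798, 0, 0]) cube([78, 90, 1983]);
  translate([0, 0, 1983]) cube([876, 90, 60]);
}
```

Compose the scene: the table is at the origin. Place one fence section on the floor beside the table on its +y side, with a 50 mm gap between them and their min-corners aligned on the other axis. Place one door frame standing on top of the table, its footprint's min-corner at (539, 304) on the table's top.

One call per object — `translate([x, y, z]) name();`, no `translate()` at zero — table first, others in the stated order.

table();
translate([0, 862, 0]) fence_section();
translate([539, 304, 711]) door_frame();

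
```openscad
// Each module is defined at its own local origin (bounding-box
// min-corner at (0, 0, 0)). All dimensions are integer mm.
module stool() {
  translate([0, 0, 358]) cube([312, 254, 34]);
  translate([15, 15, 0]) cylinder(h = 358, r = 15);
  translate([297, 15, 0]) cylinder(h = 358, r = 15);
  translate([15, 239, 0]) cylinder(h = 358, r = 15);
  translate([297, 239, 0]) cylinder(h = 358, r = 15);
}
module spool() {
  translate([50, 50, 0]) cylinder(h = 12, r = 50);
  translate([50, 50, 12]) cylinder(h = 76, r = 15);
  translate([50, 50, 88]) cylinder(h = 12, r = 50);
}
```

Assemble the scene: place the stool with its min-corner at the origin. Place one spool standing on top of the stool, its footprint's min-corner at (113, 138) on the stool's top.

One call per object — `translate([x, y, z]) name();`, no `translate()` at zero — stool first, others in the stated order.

stool();
translate([113, 138, 392]) spool();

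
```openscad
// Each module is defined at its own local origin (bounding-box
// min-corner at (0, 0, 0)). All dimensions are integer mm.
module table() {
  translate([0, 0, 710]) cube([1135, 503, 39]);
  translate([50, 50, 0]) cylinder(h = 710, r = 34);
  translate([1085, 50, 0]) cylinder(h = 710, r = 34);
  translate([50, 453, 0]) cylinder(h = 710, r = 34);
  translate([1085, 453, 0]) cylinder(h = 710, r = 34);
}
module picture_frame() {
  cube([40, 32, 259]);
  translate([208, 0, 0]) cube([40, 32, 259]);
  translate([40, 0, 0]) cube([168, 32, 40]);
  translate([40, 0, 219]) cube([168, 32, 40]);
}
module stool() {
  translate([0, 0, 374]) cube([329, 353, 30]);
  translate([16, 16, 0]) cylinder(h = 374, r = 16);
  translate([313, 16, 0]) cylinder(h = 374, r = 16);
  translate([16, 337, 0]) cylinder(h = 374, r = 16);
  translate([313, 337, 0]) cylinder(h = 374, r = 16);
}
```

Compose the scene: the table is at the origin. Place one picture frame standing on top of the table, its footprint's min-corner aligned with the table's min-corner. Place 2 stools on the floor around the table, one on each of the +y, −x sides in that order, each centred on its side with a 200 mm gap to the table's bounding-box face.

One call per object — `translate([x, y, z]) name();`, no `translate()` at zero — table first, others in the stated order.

table();
translate([0, 0, 749]) picture_frame();
translate([403, 703, 0]) stool();
translate([-529, 75, 0]) stool();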